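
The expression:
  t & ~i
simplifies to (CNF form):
t & ~i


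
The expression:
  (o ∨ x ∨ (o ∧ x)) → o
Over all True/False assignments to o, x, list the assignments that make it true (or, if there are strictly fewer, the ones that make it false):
is false only for:
  o=False, x=True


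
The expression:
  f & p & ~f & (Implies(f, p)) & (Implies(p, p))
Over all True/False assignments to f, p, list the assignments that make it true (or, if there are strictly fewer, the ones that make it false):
is never true.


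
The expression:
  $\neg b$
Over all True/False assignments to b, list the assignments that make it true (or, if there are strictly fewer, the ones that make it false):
is true only for:
  b=False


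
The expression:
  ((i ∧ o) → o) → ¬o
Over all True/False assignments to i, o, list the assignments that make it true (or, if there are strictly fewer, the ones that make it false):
is true only for:
  i=False, o=False;
  i=True, o=False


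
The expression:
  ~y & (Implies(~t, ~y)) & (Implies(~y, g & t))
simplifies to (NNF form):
g & t & ~y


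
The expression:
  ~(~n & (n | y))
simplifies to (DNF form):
n | ~y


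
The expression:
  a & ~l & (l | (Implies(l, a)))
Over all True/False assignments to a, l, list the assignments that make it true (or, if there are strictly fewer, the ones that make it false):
is true only for:
  a=True, l=False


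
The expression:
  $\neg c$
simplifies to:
$\neg c$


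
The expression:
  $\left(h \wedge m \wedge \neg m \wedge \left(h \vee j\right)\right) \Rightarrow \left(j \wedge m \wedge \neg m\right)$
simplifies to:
$\text{True}$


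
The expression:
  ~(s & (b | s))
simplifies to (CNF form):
~s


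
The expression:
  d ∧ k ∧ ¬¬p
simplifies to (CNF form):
d ∧ k ∧ p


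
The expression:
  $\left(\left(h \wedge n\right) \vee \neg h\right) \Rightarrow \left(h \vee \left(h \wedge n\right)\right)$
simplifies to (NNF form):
$h$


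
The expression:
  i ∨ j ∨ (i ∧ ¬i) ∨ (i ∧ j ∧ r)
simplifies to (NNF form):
i ∨ j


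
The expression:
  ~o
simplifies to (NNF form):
~o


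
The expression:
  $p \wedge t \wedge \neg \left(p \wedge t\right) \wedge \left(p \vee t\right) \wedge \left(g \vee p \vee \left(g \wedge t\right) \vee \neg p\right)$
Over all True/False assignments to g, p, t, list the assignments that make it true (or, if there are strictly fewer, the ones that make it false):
is never true.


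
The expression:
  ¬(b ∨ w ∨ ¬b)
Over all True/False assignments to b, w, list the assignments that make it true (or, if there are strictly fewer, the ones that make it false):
is never true.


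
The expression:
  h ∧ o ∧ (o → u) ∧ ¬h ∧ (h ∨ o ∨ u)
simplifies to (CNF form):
False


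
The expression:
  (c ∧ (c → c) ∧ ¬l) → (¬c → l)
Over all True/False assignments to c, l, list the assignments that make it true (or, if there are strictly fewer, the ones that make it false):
is always true.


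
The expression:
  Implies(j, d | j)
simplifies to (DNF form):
True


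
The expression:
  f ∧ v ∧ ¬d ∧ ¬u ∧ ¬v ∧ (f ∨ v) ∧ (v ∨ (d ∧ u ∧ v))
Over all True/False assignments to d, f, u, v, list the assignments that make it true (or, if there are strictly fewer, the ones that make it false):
is never true.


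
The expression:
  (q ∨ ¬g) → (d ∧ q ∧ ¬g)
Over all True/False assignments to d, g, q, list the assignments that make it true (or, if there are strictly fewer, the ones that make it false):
is true only for:
  d=False, g=True, q=False;
  d=True, g=False, q=True;
  d=True, g=True, q=False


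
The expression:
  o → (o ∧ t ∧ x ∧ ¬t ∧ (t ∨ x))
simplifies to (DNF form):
¬o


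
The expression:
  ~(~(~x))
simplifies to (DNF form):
~x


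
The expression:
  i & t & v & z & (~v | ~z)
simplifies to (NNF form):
False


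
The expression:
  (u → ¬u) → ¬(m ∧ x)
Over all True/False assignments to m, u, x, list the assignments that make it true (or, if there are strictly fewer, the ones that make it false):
is false only for:
  m=True, u=False, x=True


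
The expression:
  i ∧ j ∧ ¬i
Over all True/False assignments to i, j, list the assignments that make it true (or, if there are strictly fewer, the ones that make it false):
is never true.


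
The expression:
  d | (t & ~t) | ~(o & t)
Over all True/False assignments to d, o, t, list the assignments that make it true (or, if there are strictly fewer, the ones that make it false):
is false only for:
  d=False, o=True, t=True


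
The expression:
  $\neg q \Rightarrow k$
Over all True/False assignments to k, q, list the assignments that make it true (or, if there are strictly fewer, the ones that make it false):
is false only for:
  k=False, q=False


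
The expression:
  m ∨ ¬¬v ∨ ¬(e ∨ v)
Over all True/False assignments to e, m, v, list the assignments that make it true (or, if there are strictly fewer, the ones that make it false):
is false only for:
  e=True, m=False, v=False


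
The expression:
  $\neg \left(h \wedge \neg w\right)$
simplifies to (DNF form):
$w \vee \neg h$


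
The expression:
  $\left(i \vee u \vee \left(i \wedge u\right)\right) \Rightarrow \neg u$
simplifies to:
$\neg u$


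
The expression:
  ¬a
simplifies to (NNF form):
¬a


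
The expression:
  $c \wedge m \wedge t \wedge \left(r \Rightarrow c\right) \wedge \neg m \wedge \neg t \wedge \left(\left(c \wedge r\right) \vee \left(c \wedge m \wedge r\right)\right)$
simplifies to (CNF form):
$\text{False}$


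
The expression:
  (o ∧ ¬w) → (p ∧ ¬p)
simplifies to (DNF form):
w ∨ ¬o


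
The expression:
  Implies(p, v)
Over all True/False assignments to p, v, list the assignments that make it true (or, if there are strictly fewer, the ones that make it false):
is false only for:
  p=True, v=False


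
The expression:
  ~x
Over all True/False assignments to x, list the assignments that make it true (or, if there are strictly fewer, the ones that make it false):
is true only for:
  x=False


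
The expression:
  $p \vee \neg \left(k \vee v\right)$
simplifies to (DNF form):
$p \vee \left(\neg k \wedge \neg v\right)$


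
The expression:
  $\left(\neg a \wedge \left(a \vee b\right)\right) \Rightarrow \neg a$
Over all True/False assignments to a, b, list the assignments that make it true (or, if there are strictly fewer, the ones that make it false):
is always true.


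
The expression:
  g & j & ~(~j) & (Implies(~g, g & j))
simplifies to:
g & j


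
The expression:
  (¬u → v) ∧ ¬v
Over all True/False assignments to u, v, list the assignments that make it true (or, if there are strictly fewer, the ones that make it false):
is true only for:
  u=True, v=False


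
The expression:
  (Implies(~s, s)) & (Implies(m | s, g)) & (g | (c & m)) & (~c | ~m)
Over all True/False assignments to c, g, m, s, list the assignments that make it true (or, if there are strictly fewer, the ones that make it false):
is true only for:
  c=False, g=True, m=False, s=True;
  c=False, g=True, m=True, s=True;
  c=True, g=True, m=False, s=True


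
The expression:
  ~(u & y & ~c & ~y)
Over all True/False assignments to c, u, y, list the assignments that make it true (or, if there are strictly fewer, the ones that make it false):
is always true.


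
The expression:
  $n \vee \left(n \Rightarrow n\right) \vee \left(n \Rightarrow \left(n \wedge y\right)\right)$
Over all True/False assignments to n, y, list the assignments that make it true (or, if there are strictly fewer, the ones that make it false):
is always true.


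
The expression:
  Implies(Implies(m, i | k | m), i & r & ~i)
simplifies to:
False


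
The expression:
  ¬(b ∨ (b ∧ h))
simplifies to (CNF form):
¬b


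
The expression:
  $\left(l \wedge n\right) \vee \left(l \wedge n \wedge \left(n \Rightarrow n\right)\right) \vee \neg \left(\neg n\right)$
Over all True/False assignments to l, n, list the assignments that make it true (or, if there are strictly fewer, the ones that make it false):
is true only for:
  l=False, n=True;
  l=True, n=True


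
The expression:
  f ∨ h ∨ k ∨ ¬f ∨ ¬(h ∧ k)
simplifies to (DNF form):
True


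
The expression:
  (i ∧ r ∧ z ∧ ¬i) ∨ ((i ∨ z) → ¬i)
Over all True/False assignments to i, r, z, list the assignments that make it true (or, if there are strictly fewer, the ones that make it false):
is true only for:
  i=False, r=False, z=False;
  i=False, r=False, z=True;
  i=False, r=True, z=False;
  i=False, r=True, z=True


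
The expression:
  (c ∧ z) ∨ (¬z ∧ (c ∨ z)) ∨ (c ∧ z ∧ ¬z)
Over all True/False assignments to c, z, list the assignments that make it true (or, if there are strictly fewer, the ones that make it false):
is true only for:
  c=True, z=False;
  c=True, z=True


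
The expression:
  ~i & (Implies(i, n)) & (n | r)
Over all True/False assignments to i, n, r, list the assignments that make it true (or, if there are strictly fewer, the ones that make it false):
is true only for:
  i=False, n=False, r=True;
  i=False, n=True, r=False;
  i=False, n=True, r=True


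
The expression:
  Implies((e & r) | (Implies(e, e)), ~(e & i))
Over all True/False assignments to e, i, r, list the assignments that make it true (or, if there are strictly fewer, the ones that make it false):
is false only for:
  e=True, i=True, r=False;
  e=True, i=True, r=True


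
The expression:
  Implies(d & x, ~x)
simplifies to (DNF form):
~d | ~x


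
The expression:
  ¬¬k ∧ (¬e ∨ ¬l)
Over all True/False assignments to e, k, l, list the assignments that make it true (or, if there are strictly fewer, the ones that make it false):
is true only for:
  e=False, k=True, l=False;
  e=False, k=True, l=True;
  e=True, k=True, l=False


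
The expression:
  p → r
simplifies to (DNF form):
r ∨ ¬p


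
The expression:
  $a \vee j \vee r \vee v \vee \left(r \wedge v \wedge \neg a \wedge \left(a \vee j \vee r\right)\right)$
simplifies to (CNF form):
$a \vee j \vee r \vee v$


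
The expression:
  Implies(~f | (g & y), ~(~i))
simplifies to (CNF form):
(f | i) & (i | ~g | ~y)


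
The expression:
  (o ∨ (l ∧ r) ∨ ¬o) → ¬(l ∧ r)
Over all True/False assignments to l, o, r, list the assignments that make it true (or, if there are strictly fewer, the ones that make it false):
is false only for:
  l=True, o=False, r=True;
  l=True, o=True, r=True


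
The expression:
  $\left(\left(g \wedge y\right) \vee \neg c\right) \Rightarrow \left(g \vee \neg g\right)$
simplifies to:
$\text{True}$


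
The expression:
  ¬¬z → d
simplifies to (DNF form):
d ∨ ¬z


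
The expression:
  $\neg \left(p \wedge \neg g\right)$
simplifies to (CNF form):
$g \vee \neg p$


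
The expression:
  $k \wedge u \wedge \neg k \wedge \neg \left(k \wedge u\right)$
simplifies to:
$\text{False}$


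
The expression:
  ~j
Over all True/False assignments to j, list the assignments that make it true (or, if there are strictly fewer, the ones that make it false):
is true only for:
  j=False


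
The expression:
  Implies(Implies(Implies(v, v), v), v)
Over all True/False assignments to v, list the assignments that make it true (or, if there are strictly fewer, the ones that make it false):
is always true.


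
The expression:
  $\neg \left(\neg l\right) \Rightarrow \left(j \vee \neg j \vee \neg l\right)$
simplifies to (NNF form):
$\text{True}$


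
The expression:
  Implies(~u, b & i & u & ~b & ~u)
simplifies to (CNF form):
u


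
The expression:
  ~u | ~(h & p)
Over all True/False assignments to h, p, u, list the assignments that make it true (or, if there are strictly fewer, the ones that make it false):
is false only for:
  h=True, p=True, u=True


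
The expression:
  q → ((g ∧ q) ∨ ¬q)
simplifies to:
g ∨ ¬q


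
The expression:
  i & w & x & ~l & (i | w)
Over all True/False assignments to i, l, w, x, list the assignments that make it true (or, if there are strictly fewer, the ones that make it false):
is true only for:
  i=True, l=False, w=True, x=True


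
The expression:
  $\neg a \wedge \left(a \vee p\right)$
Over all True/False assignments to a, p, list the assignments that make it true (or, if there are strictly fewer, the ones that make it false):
is true only for:
  a=False, p=True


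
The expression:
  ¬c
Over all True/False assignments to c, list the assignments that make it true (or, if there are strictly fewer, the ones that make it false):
is true only for:
  c=False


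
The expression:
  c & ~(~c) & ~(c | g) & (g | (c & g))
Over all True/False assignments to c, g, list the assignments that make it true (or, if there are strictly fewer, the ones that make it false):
is never true.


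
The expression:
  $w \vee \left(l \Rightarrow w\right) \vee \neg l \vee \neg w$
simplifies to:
$\text{True}$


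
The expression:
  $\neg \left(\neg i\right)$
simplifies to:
$i$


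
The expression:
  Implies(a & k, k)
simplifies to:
True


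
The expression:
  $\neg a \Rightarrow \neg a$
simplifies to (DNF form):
$\text{True}$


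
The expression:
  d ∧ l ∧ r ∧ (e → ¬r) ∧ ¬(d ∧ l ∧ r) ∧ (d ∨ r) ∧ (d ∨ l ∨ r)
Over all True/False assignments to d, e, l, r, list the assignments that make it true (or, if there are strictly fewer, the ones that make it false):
is never true.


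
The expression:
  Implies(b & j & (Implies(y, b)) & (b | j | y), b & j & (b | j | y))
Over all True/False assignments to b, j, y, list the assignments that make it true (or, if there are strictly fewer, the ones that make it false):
is always true.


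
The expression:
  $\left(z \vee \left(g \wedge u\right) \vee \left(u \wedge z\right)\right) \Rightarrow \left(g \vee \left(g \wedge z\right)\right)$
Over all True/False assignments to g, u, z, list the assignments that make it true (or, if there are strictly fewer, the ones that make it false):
is false only for:
  g=False, u=False, z=True;
  g=False, u=True, z=True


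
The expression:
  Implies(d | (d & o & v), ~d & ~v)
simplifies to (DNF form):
~d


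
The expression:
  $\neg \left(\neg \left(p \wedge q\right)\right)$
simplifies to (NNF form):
$p \wedge q$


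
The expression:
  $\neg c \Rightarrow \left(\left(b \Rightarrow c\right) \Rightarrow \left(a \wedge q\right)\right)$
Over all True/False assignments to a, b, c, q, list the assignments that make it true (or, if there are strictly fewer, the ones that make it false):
is false only for:
  a=False, b=False, c=False, q=False;
  a=False, b=False, c=False, q=True;
  a=True, b=False, c=False, q=False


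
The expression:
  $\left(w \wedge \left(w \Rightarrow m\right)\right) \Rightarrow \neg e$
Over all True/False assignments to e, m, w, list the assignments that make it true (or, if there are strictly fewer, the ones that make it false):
is false only for:
  e=True, m=True, w=True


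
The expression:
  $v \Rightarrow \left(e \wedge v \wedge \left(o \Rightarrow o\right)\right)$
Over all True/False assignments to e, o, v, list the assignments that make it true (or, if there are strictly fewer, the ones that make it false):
is false only for:
  e=False, o=False, v=True;
  e=False, o=True, v=True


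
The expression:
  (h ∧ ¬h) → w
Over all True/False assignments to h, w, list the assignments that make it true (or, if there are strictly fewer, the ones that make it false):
is always true.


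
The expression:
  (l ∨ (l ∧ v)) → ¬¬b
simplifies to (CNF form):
b ∨ ¬l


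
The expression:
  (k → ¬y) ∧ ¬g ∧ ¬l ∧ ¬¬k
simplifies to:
k ∧ ¬g ∧ ¬l ∧ ¬y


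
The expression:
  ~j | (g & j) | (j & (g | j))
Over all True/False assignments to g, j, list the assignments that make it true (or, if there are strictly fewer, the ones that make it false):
is always true.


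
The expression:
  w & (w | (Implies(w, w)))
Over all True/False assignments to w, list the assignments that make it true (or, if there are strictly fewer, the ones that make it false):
is true only for:
  w=True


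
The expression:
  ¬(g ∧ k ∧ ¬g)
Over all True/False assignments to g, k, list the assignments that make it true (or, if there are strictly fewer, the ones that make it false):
is always true.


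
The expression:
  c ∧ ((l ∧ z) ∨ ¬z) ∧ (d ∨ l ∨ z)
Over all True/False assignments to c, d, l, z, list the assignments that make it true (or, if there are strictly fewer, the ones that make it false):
is true only for:
  c=True, d=False, l=True, z=False;
  c=True, d=False, l=True, z=True;
  c=True, d=True, l=False, z=False;
  c=True, d=True, l=True, z=False;
  c=True, d=True, l=True, z=True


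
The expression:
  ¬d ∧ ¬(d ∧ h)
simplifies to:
¬d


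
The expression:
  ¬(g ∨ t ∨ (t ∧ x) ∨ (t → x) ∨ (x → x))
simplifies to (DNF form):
False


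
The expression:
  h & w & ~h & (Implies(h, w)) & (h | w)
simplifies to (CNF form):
False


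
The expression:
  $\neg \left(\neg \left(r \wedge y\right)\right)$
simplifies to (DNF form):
$r \wedge y$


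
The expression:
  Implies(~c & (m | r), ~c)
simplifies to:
True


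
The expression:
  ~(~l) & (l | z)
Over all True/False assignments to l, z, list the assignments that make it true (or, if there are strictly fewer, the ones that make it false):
is true only for:
  l=True, z=False;
  l=True, z=True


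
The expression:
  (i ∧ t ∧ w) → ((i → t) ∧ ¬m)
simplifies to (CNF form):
¬i ∨ ¬m ∨ ¬t ∨ ¬w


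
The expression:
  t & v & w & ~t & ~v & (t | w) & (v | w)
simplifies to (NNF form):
False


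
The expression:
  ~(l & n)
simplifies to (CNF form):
~l | ~n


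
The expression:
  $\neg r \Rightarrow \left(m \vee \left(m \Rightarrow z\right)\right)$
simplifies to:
$\text{True}$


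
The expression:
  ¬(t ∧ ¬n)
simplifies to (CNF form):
n ∨ ¬t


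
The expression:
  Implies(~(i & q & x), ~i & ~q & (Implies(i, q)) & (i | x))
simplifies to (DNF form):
(i & q & x) | (x & ~i & ~q)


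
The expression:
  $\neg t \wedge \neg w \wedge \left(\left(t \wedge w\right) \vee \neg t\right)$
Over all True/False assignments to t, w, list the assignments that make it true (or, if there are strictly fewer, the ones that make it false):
is true only for:
  t=False, w=False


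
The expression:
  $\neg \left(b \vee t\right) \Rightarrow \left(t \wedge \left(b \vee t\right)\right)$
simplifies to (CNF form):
$b \vee t$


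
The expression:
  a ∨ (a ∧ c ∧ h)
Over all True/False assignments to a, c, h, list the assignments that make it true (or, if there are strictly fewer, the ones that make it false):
is true only for:
  a=True, c=False, h=False;
  a=True, c=False, h=True;
  a=True, c=True, h=False;
  a=True, c=True, h=True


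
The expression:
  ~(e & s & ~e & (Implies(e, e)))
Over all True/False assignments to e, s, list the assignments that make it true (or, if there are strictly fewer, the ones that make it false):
is always true.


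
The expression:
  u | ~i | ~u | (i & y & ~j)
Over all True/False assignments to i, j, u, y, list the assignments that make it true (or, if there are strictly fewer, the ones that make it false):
is always true.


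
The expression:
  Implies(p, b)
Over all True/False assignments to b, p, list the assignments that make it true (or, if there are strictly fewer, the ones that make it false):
is false only for:
  b=False, p=True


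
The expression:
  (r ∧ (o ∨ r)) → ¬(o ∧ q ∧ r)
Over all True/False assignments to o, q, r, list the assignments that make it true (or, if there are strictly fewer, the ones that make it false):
is false only for:
  o=True, q=True, r=True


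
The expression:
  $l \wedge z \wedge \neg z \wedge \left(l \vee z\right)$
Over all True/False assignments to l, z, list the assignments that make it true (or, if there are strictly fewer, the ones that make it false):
is never true.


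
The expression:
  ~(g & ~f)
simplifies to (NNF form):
f | ~g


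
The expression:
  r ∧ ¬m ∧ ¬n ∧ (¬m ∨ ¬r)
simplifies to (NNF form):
r ∧ ¬m ∧ ¬n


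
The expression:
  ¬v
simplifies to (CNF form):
¬v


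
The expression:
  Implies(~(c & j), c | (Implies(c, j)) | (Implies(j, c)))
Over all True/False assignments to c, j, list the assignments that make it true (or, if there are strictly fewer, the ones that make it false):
is always true.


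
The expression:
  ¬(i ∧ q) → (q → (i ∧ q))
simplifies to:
i ∨ ¬q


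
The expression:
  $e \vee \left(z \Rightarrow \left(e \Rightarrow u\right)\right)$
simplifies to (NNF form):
$\text{True}$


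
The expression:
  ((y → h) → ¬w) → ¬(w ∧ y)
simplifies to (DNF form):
h ∨ ¬w ∨ ¬y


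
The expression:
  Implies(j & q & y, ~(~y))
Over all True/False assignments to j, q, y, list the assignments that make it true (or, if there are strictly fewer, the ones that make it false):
is always true.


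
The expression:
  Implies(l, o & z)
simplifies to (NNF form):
~l | (o & z)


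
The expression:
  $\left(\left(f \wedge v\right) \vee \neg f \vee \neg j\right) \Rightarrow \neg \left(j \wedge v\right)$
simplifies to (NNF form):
$\neg j \vee \neg v$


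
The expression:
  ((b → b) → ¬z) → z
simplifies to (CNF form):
z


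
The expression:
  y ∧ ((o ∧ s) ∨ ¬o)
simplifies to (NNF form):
y ∧ (s ∨ ¬o)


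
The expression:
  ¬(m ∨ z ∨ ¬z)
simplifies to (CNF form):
False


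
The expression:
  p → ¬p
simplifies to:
¬p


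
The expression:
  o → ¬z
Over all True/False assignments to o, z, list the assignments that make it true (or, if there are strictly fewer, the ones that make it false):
is false only for:
  o=True, z=True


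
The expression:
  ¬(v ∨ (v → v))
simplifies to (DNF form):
False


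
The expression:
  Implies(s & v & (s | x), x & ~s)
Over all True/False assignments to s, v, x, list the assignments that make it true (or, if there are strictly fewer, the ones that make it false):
is false only for:
  s=True, v=True, x=False;
  s=True, v=True, x=True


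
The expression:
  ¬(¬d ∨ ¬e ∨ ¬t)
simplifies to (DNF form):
d ∧ e ∧ t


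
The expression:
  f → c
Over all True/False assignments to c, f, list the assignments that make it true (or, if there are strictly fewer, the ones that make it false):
is false only for:
  c=False, f=True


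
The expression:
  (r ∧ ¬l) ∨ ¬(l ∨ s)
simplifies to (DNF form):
(r ∧ ¬l) ∨ (¬l ∧ ¬s)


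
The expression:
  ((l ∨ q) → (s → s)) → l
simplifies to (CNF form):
l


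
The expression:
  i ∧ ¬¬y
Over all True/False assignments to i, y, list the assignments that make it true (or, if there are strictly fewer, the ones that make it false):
is true only for:
  i=True, y=True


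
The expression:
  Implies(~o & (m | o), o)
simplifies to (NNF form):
o | ~m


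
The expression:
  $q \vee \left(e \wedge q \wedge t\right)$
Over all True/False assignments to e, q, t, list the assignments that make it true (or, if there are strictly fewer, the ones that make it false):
is true only for:
  e=False, q=True, t=False;
  e=False, q=True, t=True;
  e=True, q=True, t=False;
  e=True, q=True, t=True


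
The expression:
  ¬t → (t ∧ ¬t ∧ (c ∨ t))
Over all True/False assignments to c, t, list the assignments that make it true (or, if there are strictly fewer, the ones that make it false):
is true only for:
  c=False, t=True;
  c=True, t=True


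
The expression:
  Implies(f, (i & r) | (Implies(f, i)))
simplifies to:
i | ~f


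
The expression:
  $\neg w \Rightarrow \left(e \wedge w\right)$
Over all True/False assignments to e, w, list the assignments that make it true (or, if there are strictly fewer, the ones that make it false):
is true only for:
  e=False, w=True;
  e=True, w=True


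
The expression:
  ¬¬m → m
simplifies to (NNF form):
True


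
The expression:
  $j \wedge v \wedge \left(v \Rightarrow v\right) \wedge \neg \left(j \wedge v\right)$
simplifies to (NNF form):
$\text{False}$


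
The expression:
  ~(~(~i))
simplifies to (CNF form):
~i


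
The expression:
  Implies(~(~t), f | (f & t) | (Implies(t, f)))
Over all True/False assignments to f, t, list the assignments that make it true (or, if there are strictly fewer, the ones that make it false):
is false only for:
  f=False, t=True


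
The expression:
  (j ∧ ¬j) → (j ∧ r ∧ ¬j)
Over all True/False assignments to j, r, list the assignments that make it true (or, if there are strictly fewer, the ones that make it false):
is always true.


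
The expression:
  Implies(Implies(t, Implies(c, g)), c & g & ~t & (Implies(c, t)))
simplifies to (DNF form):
c & t & ~g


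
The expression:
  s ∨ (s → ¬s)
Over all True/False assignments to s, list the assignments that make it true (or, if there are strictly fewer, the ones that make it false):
is always true.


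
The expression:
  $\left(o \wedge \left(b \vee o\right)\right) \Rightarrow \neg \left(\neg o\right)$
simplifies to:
$\text{True}$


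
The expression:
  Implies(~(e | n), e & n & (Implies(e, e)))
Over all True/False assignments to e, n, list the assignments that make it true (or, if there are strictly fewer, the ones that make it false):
is false only for:
  e=False, n=False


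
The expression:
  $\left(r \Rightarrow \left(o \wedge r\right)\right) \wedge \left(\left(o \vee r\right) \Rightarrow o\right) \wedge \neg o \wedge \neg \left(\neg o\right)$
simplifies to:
$\text{False}$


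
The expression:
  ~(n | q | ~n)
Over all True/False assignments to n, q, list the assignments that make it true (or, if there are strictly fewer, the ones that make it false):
is never true.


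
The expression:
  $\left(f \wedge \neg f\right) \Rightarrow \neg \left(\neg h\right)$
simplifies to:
$\text{True}$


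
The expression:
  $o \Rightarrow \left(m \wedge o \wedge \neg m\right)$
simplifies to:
$\neg o$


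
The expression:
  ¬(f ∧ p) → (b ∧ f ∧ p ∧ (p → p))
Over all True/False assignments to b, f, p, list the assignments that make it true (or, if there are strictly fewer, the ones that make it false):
is true only for:
  b=False, f=True, p=True;
  b=True, f=True, p=True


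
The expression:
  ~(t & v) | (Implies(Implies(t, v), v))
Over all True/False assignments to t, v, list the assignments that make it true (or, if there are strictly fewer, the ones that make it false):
is always true.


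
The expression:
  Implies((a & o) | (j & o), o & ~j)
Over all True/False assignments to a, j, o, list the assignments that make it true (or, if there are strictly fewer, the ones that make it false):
is false only for:
  a=False, j=True, o=True;
  a=True, j=True, o=True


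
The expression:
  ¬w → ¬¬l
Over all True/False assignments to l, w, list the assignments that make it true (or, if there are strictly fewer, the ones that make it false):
is false only for:
  l=False, w=False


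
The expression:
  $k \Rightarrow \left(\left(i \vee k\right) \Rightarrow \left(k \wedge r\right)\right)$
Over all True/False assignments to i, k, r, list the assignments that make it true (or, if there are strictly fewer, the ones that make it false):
is false only for:
  i=False, k=True, r=False;
  i=True, k=True, r=False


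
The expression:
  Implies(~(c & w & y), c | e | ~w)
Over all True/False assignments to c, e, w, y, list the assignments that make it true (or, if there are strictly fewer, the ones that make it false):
is false only for:
  c=False, e=False, w=True, y=False;
  c=False, e=False, w=True, y=True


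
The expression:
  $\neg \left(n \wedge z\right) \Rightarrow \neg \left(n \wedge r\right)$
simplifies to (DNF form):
$z \vee \neg n \vee \neg r$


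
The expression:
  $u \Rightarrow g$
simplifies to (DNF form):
$g \vee \neg u$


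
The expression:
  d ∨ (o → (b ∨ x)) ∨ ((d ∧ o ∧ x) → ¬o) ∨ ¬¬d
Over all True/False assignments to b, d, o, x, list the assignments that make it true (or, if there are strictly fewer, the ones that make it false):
is always true.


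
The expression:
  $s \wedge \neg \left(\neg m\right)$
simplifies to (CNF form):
$m \wedge s$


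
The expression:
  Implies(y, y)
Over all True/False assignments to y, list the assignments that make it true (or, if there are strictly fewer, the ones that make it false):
is always true.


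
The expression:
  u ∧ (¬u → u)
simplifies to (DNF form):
u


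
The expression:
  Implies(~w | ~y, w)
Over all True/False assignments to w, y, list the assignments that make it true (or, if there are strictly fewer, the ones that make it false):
is true only for:
  w=True, y=False;
  w=True, y=True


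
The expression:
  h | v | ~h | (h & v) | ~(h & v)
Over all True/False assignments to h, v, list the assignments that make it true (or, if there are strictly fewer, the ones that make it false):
is always true.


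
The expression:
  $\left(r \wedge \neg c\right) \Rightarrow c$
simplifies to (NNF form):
$c \vee \neg r$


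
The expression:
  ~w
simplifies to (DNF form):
~w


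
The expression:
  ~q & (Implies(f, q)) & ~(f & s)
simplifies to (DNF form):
~f & ~q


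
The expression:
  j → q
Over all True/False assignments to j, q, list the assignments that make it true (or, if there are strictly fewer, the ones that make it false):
is false only for:
  j=True, q=False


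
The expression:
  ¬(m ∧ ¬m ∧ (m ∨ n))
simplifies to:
True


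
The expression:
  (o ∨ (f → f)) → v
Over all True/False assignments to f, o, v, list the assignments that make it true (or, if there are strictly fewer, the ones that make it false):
is true only for:
  f=False, o=False, v=True;
  f=False, o=True, v=True;
  f=True, o=False, v=True;
  f=True, o=True, v=True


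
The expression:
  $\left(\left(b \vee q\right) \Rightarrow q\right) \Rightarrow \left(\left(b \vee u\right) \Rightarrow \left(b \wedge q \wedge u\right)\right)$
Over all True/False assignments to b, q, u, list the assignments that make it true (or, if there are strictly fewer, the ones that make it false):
is false only for:
  b=False, q=False, u=True;
  b=False, q=True, u=True;
  b=True, q=True, u=False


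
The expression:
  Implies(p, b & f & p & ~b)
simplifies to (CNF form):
~p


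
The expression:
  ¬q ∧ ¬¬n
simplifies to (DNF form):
n ∧ ¬q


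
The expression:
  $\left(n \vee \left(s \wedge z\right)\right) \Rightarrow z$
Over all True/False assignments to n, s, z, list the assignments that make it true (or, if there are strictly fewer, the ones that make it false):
is false only for:
  n=True, s=False, z=False;
  n=True, s=True, z=False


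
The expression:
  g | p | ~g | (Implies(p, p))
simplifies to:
True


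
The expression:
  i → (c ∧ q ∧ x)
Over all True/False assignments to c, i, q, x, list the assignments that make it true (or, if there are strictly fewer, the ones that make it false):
is false only for:
  c=False, i=True, q=False, x=False;
  c=False, i=True, q=False, x=True;
  c=False, i=True, q=True, x=False;
  c=False, i=True, q=True, x=True;
  c=True, i=True, q=False, x=False;
  c=True, i=True, q=False, x=True;
  c=True, i=True, q=True, x=False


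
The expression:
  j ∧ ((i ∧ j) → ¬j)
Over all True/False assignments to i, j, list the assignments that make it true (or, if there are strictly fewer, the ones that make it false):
is true only for:
  i=False, j=True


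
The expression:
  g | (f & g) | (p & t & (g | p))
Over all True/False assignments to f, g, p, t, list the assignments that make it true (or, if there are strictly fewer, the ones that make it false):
is false only for:
  f=False, g=False, p=False, t=False;
  f=False, g=False, p=False, t=True;
  f=False, g=False, p=True, t=False;
  f=True, g=False, p=False, t=False;
  f=True, g=False, p=False, t=True;
  f=True, g=False, p=True, t=False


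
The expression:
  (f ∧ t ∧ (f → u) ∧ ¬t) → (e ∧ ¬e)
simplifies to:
True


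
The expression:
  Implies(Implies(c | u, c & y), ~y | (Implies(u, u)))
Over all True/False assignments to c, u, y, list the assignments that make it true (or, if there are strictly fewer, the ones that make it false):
is always true.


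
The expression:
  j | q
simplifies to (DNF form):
j | q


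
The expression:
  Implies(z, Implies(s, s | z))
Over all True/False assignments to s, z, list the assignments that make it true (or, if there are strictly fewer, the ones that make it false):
is always true.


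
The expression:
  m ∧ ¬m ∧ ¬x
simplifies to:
False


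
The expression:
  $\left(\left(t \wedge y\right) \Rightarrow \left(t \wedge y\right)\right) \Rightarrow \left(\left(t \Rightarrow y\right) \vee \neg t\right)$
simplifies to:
$y \vee \neg t$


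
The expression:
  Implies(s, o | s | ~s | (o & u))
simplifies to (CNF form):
True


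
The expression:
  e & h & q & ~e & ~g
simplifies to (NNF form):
False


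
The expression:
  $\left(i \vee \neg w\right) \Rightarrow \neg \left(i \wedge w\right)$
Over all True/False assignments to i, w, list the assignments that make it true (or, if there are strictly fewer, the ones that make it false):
is false only for:
  i=True, w=True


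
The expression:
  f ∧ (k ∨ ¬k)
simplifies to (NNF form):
f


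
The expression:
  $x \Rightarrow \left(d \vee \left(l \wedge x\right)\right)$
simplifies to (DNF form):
$d \vee l \vee \neg x$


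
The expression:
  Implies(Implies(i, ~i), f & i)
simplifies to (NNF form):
i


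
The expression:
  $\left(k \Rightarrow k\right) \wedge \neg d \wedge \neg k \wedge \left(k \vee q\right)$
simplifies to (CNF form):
$q \wedge \neg d \wedge \neg k$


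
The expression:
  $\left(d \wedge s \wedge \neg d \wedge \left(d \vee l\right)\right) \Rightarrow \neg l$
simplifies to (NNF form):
$\text{True}$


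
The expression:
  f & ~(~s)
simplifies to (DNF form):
f & s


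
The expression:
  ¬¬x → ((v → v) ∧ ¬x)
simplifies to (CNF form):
¬x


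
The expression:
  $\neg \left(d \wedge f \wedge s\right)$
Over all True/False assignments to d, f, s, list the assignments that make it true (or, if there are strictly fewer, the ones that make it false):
is false only for:
  d=True, f=True, s=True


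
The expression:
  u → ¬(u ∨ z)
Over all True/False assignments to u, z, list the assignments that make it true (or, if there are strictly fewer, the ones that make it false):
is true only for:
  u=False, z=False;
  u=False, z=True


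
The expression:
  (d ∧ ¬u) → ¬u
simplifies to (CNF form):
True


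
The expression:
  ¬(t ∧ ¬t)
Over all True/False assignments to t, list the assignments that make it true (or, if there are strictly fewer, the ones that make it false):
is always true.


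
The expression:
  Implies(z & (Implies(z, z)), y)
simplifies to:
y | ~z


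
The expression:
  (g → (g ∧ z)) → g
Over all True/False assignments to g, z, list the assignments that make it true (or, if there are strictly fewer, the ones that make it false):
is true only for:
  g=True, z=False;
  g=True, z=True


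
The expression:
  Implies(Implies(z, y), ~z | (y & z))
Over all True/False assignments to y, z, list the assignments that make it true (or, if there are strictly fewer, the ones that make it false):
is always true.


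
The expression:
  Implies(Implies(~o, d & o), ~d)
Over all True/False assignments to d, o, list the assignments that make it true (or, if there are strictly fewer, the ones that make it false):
is false only for:
  d=True, o=True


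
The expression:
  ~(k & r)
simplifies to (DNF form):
~k | ~r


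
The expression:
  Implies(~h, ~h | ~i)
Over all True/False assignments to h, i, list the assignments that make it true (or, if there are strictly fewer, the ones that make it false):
is always true.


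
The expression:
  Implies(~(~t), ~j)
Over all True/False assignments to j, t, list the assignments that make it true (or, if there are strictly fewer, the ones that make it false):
is false only for:
  j=True, t=True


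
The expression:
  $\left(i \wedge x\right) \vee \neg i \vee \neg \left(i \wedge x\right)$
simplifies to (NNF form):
$\text{True}$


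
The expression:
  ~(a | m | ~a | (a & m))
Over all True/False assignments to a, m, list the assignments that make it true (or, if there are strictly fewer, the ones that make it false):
is never true.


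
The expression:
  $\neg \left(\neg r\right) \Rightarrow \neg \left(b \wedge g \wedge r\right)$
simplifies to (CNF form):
$\neg b \vee \neg g \vee \neg r$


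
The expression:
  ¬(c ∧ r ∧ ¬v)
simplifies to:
v ∨ ¬c ∨ ¬r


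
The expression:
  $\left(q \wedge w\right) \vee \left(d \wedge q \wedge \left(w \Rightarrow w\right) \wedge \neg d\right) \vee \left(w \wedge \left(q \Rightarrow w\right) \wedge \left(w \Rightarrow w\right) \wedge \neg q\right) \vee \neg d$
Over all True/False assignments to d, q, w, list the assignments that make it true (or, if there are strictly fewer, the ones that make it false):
is false only for:
  d=True, q=False, w=False;
  d=True, q=True, w=False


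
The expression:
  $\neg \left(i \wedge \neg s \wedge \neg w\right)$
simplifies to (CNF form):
$s \vee w \vee \neg i$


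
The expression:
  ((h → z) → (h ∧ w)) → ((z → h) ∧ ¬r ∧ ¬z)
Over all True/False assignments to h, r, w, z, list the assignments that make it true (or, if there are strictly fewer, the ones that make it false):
is false only for:
  h=True, r=False, w=True, z=True;
  h=True, r=True, w=False, z=False;
  h=True, r=True, w=True, z=False;
  h=True, r=True, w=True, z=True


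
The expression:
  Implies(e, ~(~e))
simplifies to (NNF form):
True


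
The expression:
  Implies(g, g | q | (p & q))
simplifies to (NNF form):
True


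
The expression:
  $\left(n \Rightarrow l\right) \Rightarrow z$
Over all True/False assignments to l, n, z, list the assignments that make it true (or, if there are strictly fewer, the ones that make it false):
is false only for:
  l=False, n=False, z=False;
  l=True, n=False, z=False;
  l=True, n=True, z=False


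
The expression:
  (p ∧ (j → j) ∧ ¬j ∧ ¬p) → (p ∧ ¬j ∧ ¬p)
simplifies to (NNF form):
True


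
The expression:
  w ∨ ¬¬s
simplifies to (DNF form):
s ∨ w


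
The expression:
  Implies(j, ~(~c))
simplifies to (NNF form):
c | ~j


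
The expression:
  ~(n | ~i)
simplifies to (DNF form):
i & ~n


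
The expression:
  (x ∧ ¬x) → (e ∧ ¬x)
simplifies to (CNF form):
True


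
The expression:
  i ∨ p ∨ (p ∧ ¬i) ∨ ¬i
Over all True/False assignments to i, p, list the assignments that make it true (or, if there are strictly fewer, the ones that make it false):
is always true.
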